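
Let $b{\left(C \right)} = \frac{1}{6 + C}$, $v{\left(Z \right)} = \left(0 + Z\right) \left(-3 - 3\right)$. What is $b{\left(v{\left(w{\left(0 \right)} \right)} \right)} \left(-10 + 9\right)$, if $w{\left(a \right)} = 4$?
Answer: $\frac{1}{18} \approx 0.055556$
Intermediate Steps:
$v{\left(Z \right)} = - 6 Z$ ($v{\left(Z \right)} = Z \left(-6\right) = - 6 Z$)
$b{\left(v{\left(w{\left(0 \right)} \right)} \right)} \left(-10 + 9\right) = \frac{-10 + 9}{6 - 24} = \frac{1}{6 - 24} \left(-1\right) = \frac{1}{-18} \left(-1\right) = \left(- \frac{1}{18}\right) \left(-1\right) = \frac{1}{18}$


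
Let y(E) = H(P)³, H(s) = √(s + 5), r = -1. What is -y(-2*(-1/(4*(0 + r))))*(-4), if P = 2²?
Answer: 108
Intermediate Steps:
P = 4
H(s) = √(5 + s)
y(E) = 27 (y(E) = (√(5 + 4))³ = (√9)³ = 3³ = 27)
-y(-2*(-1/(4*(0 + r))))*(-4) = -1*27*(-4) = -27*(-4) = 108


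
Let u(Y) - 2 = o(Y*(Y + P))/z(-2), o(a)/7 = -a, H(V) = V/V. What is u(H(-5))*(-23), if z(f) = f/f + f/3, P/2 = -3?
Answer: -2461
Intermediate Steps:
P = -6 (P = 2*(-3) = -6)
H(V) = 1
o(a) = -7*a (o(a) = 7*(-a) = -7*a)
z(f) = 1 + f/3 (z(f) = 1 + f*(1/3) = 1 + f/3)
u(Y) = 2 - 21*Y*(-6 + Y) (u(Y) = 2 + (-7*Y*(Y - 6))/(1 + (1/3)*(-2)) = 2 + (-7*Y*(-6 + Y))/(1 - 2/3) = 2 + (-7*Y*(-6 + Y))/(1/3) = 2 - 7*Y*(-6 + Y)*3 = 2 - 21*Y*(-6 + Y))
u(H(-5))*(-23) = (2 - 21*1**2 + 126*1)*(-23) = (2 - 21*1 + 126)*(-23) = (2 - 21 + 126)*(-23) = 107*(-23) = -2461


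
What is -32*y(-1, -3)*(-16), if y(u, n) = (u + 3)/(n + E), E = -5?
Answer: -128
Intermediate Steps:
y(u, n) = (3 + u)/(-5 + n) (y(u, n) = (u + 3)/(n - 5) = (3 + u)/(-5 + n))
-32*y(-1, -3)*(-16) = -32*(3 - 1)/(-5 - 3)*(-16) = -32*2/(-8)*(-16) = -(-4)*2*(-16) = -32*(-¼)*(-16) = 8*(-16) = -128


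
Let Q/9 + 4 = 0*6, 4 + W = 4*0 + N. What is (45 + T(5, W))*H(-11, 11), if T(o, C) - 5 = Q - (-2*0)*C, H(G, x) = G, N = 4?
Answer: -154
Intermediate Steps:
W = 0 (W = -4 + (4*0 + 4) = -4 + (0 + 4) = -4 + 4 = 0)
Q = -36 (Q = -36 + 9*(0*6) = -36 + 9*0 = -36 + 0 = -36)
T(o, C) = -31 (T(o, C) = 5 + (-36 - (-2*0)*C) = 5 + (-36 - 0*C) = 5 + (-36 - 1*0) = 5 + (-36 + 0) = 5 - 36 = -31)
(45 + T(5, W))*H(-11, 11) = (45 - 31)*(-11) = 14*(-11) = -154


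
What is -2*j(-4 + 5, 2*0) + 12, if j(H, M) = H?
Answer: 10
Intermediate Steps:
-2*j(-4 + 5, 2*0) + 12 = -2*(-4 + 5) + 12 = -2*1 + 12 = -2 + 12 = 10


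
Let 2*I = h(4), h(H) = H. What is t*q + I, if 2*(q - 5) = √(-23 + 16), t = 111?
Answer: 557 + 111*I*√7/2 ≈ 557.0 + 146.84*I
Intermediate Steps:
I = 2 (I = (½)*4 = 2)
q = 5 + I*√7/2 (q = 5 + √(-23 + 16)/2 = 5 + √(-7)/2 = 5 + (I*√7)/2 = 5 + I*√7/2 ≈ 5.0 + 1.3229*I)
t*q + I = 111*(5 + I*√7/2) + 2 = (555 + 111*I*√7/2) + 2 = 557 + 111*I*√7/2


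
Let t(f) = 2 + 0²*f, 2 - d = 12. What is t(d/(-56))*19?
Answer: 38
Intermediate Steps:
d = -10 (d = 2 - 1*12 = 2 - 12 = -10)
t(f) = 2 (t(f) = 2 + 0*f = 2 + 0 = 2)
t(d/(-56))*19 = 2*19 = 38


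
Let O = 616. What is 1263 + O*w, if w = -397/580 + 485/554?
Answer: 55453269/40165 ≈ 1380.6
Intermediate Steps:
w = 30681/160660 (w = -397*1/580 + 485*(1/554) = -397/580 + 485/554 = 30681/160660 ≈ 0.19097)
1263 + O*w = 1263 + 616*(30681/160660) = 1263 + 4724874/40165 = 55453269/40165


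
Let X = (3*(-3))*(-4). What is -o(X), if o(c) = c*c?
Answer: -1296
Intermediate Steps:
X = 36 (X = -9*(-4) = 36)
o(c) = c²
-o(X) = -1*36² = -1*1296 = -1296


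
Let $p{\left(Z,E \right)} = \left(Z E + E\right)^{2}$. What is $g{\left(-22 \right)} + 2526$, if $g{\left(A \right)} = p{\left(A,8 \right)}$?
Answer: $30750$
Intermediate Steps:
$p{\left(Z,E \right)} = \left(E + E Z\right)^{2}$ ($p{\left(Z,E \right)} = \left(E Z + E\right)^{2} = \left(E + E Z\right)^{2}$)
$g{\left(A \right)} = 64 \left(1 + A\right)^{2}$ ($g{\left(A \right)} = 8^{2} \left(1 + A\right)^{2} = 64 \left(1 + A\right)^{2}$)
$g{\left(-22 \right)} + 2526 = 64 \left(1 - 22\right)^{2} + 2526 = 64 \left(-21\right)^{2} + 2526 = 64 \cdot 441 + 2526 = 28224 + 2526 = 30750$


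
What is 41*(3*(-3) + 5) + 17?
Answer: -147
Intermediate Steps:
41*(3*(-3) + 5) + 17 = 41*(-9 + 5) + 17 = 41*(-4) + 17 = -164 + 17 = -147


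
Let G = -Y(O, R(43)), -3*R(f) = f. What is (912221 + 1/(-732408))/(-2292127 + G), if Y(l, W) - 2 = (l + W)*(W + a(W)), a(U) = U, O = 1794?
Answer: -182213988591/447656802632 ≈ -0.40704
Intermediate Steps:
R(f) = -f/3
Y(l, W) = 2 + 2*W*(W + l) (Y(l, W) = 2 + (l + W)*(W + W) = 2 + (W + l)*(2*W) = 2 + 2*W*(W + l))
G = 459136/9 (G = -(2 + 2*(-⅓*43)² + 2*(-⅓*43)*1794) = -(2 + 2*(-43/3)² + 2*(-43/3)*1794) = -(2 + 2*(1849/9) - 51428) = -(2 + 3698/9 - 51428) = -1*(-459136/9) = 459136/9 ≈ 51015.)
(912221 + 1/(-732408))/(-2292127 + G) = (912221 + 1/(-732408))/(-2292127 + 459136/9) = (912221 - 1/732408)/(-20170007/9) = (668117958167/732408)*(-9/20170007) = -182213988591/447656802632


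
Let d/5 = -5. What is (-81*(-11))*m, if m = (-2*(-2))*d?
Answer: -89100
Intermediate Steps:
d = -25 (d = 5*(-5) = -25)
m = -100 (m = -2*(-2)*(-25) = 4*(-25) = -100)
(-81*(-11))*m = -81*(-11)*(-100) = 891*(-100) = -89100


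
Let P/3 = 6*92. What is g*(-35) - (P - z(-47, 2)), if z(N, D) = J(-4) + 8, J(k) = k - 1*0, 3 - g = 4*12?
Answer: -77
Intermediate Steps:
P = 1656 (P = 3*(6*92) = 3*552 = 1656)
g = -45 (g = 3 - 4*12 = 3 - 1*48 = 3 - 48 = -45)
J(k) = k (J(k) = k + 0 = k)
z(N, D) = 4 (z(N, D) = -4 + 8 = 4)
g*(-35) - (P - z(-47, 2)) = -45*(-35) - (1656 - 1*4) = 1575 - (1656 - 4) = 1575 - 1*1652 = 1575 - 1652 = -77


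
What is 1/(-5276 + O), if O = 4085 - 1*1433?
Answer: -1/2624 ≈ -0.00038110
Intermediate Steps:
O = 2652 (O = 4085 - 1433 = 2652)
1/(-5276 + O) = 1/(-5276 + 2652) = 1/(-2624) = -1/2624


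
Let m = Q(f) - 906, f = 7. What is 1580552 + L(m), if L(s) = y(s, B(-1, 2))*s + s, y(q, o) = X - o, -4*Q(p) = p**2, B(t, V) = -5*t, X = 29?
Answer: 6230383/4 ≈ 1.5576e+6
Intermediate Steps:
Q(p) = -p**2/4
m = -3673/4 (m = -1/4*7**2 - 906 = -1/4*49 - 906 = -49/4 - 906 = -3673/4 ≈ -918.25)
y(q, o) = 29 - o
L(s) = 25*s (L(s) = (29 - (-5)*(-1))*s + s = (29 - 1*5)*s + s = (29 - 5)*s + s = 24*s + s = 25*s)
1580552 + L(m) = 1580552 + 25*(-3673/4) = 1580552 - 91825/4 = 6230383/4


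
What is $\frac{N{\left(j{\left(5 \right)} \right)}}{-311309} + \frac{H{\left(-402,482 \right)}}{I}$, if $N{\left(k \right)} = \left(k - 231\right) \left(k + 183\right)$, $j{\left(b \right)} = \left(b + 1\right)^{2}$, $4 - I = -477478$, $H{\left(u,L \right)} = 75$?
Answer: $\frac{105773145}{770178466} \approx 0.13734$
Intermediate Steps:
$I = 477482$ ($I = 4 - -477478 = 4 + 477478 = 477482$)
$j{\left(b \right)} = \left(1 + b\right)^{2}$
$N{\left(k \right)} = \left(-231 + k\right) \left(183 + k\right)$
$\frac{N{\left(j{\left(5 \right)} \right)}}{-311309} + \frac{H{\left(-402,482 \right)}}{I} = \frac{-42273 + \left(\left(1 + 5\right)^{2}\right)^{2} - 48 \left(1 + 5\right)^{2}}{-311309} + \frac{75}{477482} = \left(-42273 + \left(6^{2}\right)^{2} - 48 \cdot 6^{2}\right) \left(- \frac{1}{311309}\right) + 75 \cdot \frac{1}{477482} = \left(-42273 + 36^{2} - 1728\right) \left(- \frac{1}{311309}\right) + \frac{75}{477482} = \left(-42273 + 1296 - 1728\right) \left(- \frac{1}{311309}\right) + \frac{75}{477482} = \left(-42705\right) \left(- \frac{1}{311309}\right) + \frac{75}{477482} = \frac{42705}{311309} + \frac{75}{477482} = \frac{105773145}{770178466}$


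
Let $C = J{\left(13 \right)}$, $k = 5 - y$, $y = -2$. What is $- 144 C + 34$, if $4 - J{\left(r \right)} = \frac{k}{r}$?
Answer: $- \frac{6038}{13} \approx -464.46$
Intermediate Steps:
$k = 7$ ($k = 5 - -2 = 5 + 2 = 7$)
$J{\left(r \right)} = 4 - \frac{7}{r}$
$C = \frac{45}{13}$ ($C = 4 - \frac{7}{13} = \frac{45}{13} \approx 3.4615$)
$- 144 C + 34 = \left(-144\right) \frac{45}{13} + 34 = - \frac{6480}{13} + 34 = - \frac{6038}{13}$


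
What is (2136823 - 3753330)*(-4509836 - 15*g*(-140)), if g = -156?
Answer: 7819749156052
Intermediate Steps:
(2136823 - 3753330)*(-4509836 - 15*g*(-140)) = (2136823 - 3753330)*(-4509836 - 15*(-156)*(-140)) = -1616507*(-4509836 + 2340*(-140)) = -1616507*(-4509836 - 327600) = -1616507*(-4837436) = 7819749156052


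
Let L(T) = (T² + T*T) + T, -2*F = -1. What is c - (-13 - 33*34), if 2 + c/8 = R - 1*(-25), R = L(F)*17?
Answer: 1455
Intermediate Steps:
F = ½ (F = -½*(-1) = ½ ≈ 0.50000)
L(T) = T + 2*T² (L(T) = (T² + T²) + T = 2*T² + T = T + 2*T²)
R = 17 (R = ((1 + 2*(½))/2)*17 = ((1 + 1)/2)*17 = ((½)*2)*17 = 1*17 = 17)
c = 320 (c = -16 + 8*(17 - 1*(-25)) = -16 + 8*(17 + 25) = -16 + 8*42 = -16 + 336 = 320)
c - (-13 - 33*34) = 320 - (-13 - 33*34) = 320 - (-13 - 1122) = 320 - 1*(-1135) = 320 + 1135 = 1455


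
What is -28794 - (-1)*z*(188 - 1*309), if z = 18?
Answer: -30972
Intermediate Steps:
-28794 - (-1)*z*(188 - 1*309) = -28794 - (-1)*18*(188 - 1*309) = -28794 - (-1)*18*(188 - 309) = -28794 - (-1)*18*(-121) = -28794 - (-1)*(-2178) = -28794 - 1*2178 = -28794 - 2178 = -30972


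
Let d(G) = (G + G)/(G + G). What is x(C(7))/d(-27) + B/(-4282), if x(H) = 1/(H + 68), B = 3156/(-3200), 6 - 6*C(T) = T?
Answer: 20874723/1394219200 ≈ 0.014972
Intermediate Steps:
C(T) = 1 - T/6
d(G) = 1 (d(G) = (2*G)/((2*G)) = (2*G)*(1/(2*G)) = 1)
B = -789/800 (B = 3156*(-1/3200) = -789/800 ≈ -0.98625)
x(H) = 1/(68 + H)
x(C(7))/d(-27) + B/(-4282) = 1/((68 + (1 - ⅙*7))*1) - 789/800/(-4282) = 1/(68 + (1 - 7/6)) - 789/800*(-1/4282) = 1/(68 - ⅙) + 789/3425600 = 1/(407/6) + 789/3425600 = (6/407)*1 + 789/3425600 = 6/407 + 789/3425600 = 20874723/1394219200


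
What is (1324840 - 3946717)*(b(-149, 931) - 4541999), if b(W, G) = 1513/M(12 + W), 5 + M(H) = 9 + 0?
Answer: 47630283948591/4 ≈ 1.1908e+13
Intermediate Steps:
M(H) = 4 (M(H) = -5 + (9 + 0) = -5 + 9 = 4)
b(W, G) = 1513/4
(1324840 - 3946717)*(b(-149, 931) - 4541999) = (1324840 - 3946717)*(1513/4 - 4541999) = -2621877*(-18166483/4) = 47630283948591/4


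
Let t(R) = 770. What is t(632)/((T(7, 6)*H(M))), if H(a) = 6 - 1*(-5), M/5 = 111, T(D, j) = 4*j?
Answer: 35/12 ≈ 2.9167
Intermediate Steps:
M = 555 (M = 5*111 = 555)
H(a) = 11 (H(a) = 6 + 5 = 11)
t(632)/((T(7, 6)*H(M))) = 770/(((4*6)*11)) = 770/((24*11)) = 770/264 = 770*(1/264) = 35/12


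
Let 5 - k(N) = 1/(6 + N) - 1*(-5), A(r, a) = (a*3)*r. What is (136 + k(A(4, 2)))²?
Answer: 16638241/900 ≈ 18487.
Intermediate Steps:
A(r, a) = 3*a*r (A(r, a) = (3*a)*r = 3*a*r)
k(N) = -1/(6 + N) (k(N) = 5 - (1/(6 + N) - 1*(-5)) = 5 - (1/(6 + N) + 5) = 5 - (5 + 1/(6 + N)) = 5 + (-5 - 1/(6 + N)) = -1/(6 + N))
(136 + k(A(4, 2)))² = (136 - 1/(6 + 3*2*4))² = (136 - 1/(6 + 24))² = (136 - 1/30)² = (4079/30)² = 16638241/900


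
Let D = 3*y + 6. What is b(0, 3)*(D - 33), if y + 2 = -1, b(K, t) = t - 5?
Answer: 72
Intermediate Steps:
b(K, t) = -5 + t
y = -3 (y = -2 - 1 = -3)
D = -3 (D = 3*(-3) + 6 = -9 + 6 = -3)
b(0, 3)*(D - 33) = (-5 + 3)*(-3 - 33) = -2*(-36) = 72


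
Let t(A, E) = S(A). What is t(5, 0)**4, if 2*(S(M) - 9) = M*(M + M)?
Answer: 1336336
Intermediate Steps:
S(M) = 9 + M**2 (S(M) = 9 + (M*(M + M))/2 = 9 + (M*(2*M))/2 = 9 + (2*M**2)/2 = 9 + M**2)
t(A, E) = 9 + A**2
t(5, 0)**4 = (9 + 5**2)**4 = (9 + 25)**4 = 34**4 = 1336336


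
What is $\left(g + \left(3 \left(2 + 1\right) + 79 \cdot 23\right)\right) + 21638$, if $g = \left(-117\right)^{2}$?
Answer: $37153$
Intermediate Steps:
$g = 13689$
$\left(g + \left(3 \left(2 + 1\right) + 79 \cdot 23\right)\right) + 21638 = \left(13689 + \left(3 \left(2 + 1\right) + 79 \cdot 23\right)\right) + 21638 = \left(13689 + \left(3 \cdot 3 + 1817\right)\right) + 21638 = \left(13689 + \left(9 + 1817\right)\right) + 21638 = \left(13689 + 1826\right) + 21638 = 15515 + 21638 = 37153$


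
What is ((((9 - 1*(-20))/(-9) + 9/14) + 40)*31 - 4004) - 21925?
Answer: -3120889/126 ≈ -24769.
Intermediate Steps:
((((9 - 1*(-20))/(-9) + 9/14) + 40)*31 - 4004) - 21925 = ((((9 + 20)*(-⅑) + 9*(1/14)) + 40)*31 - 4004) - 21925 = (((29*(-⅑) + 9/14) + 40)*31 - 4004) - 21925 = (((-29/9 + 9/14) + 40)*31 - 4004) - 21925 = ((-325/126 + 40)*31 - 4004) - 21925 = ((4715/126)*31 - 4004) - 21925 = (146165/126 - 4004) - 21925 = -358339/126 - 21925 = -3120889/126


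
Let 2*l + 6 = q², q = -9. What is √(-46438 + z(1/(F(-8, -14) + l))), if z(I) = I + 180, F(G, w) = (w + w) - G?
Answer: 18*I*√174895/35 ≈ 215.08*I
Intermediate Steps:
l = 75/2 (l = -3 + (½)*(-9)² = -3 + (½)*81 = -3 + 81/2 = 75/2 ≈ 37.500)
F(G, w) = -G + 2*w (F(G, w) = 2*w - G = -G + 2*w)
z(I) = 180 + I
√(-46438 + z(1/(F(-8, -14) + l))) = √(-46438 + (180 + 1/((-1*(-8) + 2*(-14)) + 75/2))) = √(-46438 + (180 + 1/((8 - 28) + 75/2))) = √(-46438 + (180 + 1/(-20 + 75/2))) = √(-46438 + (180 + 1/(35/2))) = √(-46438 + (180 + 2/35)) = √(-46438 + 6302/35) = √(-1619028/35) = 18*I*√174895/35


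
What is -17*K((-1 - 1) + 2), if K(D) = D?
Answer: 0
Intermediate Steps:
-17*K((-1 - 1) + 2) = -17*((-1 - 1) + 2) = -17*(-2 + 2) = -17*0 = 0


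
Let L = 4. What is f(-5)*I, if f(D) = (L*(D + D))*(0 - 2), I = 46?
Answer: 3680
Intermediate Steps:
f(D) = -16*D (f(D) = (4*(D + D))*(0 - 2) = (4*(2*D))*(-2) = (8*D)*(-2) = -16*D)
f(-5)*I = -16*(-5)*46 = 80*46 = 3680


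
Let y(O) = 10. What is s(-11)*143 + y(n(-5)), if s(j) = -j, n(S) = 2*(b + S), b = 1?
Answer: 1583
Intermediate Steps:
n(S) = 2 + 2*S (n(S) = 2*(1 + S) = 2 + 2*S)
s(-11)*143 + y(n(-5)) = -1*(-11)*143 + 10 = 11*143 + 10 = 1573 + 10 = 1583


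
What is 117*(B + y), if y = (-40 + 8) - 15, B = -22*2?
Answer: -10647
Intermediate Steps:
B = -44
y = -47 (y = -32 - 15 = -47)
117*(B + y) = 117*(-44 - 47) = 117*(-91) = -10647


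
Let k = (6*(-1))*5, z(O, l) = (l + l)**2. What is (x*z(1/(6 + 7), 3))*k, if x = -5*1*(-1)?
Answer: -5400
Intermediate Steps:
z(O, l) = 4*l**2 (z(O, l) = (2*l)**2 = 4*l**2)
x = 5 (x = -5*(-1) = 5)
k = -30 (k = -6*5 = -30)
(x*z(1/(6 + 7), 3))*k = (5*(4*3**2))*(-30) = (5*(4*9))*(-30) = (5*36)*(-30) = 180*(-30) = -5400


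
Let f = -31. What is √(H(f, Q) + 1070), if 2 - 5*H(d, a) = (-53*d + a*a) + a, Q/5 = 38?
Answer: I*√162905/5 ≈ 80.723*I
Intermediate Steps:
Q = 190 (Q = 5*38 = 190)
H(d, a) = ⅖ - a/5 - a²/5 + 53*d/5 (H(d, a) = ⅖ - ((-53*d + a*a) + a)/5 = ⅖ - ((-53*d + a²) + a)/5 = ⅖ - ((a² - 53*d) + a)/5 = ⅖ - (a + a² - 53*d)/5 = ⅖ + (-a/5 - a²/5 + 53*d/5) = ⅖ - a/5 - a²/5 + 53*d/5)
√(H(f, Q) + 1070) = √((⅖ - ⅕*190 - ⅕*190² + (53/5)*(-31)) + 1070) = √((⅖ - 38 - ⅕*36100 - 1643/5) + 1070) = √((⅖ - 38 - 7220 - 1643/5) + 1070) = √(-37931/5 + 1070) = √(-32581/5) = I*√162905/5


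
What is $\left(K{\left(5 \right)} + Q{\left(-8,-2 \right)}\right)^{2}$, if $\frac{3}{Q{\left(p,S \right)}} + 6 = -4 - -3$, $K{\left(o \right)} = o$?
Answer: $\frac{1024}{49} \approx 20.898$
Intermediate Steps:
$Q{\left(p,S \right)} = - \frac{3}{7}$ ($Q{\left(p,S \right)} = \frac{3}{-6 - 1} = \frac{3}{-7} = 3 \left(- \frac{1}{7}\right) = - \frac{3}{7}$)
$\left(K{\left(5 \right)} + Q{\left(-8,-2 \right)}\right)^{2} = \left(5 - \frac{3}{7}\right)^{2} = \left(\frac{32}{7}\right)^{2} = \frac{1024}{49}$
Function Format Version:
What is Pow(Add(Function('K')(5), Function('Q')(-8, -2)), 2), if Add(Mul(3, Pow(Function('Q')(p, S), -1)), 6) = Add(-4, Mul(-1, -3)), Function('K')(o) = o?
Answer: Rational(1024, 49) ≈ 20.898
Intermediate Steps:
Function('Q')(p, S) = Rational(-3, 7) (Function('Q')(p, S) = Mul(3, Pow(Add(-6, Add(-4, Mul(-1, -3))), -1)) = Mul(3, Pow(Add(-6, Add(-4, 3)), -1)) = Mul(3, Pow(Add(-6, -1), -1)) = Mul(3, Pow(-7, -1)) = Mul(3, Rational(-1, 7)) = Rational(-3, 7))
Pow(Add(Function('K')(5), Function('Q')(-8, -2)), 2) = Pow(Add(5, Rational(-3, 7)), 2) = Pow(Rational(32, 7), 2) = Rational(1024, 49)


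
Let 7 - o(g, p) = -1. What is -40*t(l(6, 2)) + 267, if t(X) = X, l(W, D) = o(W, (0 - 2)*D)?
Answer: -53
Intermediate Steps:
o(g, p) = 8 (o(g, p) = 7 - 1*(-1) = 7 + 1 = 8)
l(W, D) = 8
-40*t(l(6, 2)) + 267 = -40*8 + 267 = -320 + 267 = -53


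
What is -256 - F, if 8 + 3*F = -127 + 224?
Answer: -857/3 ≈ -285.67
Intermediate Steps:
F = 89/3 (F = -8/3 + (-127 + 224)/3 = -8/3 + (⅓)*97 = -8/3 + 97/3 = 89/3 ≈ 29.667)
-256 - F = -256 - 1*89/3 = -256 - 89/3 = -857/3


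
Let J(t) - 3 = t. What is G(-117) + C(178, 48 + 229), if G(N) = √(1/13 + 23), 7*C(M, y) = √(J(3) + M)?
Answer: 2*√46/7 + 10*√39/13 ≈ 6.7417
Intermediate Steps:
J(t) = 3 + t
C(M, y) = √(6 + M)/7 (C(M, y) = √((3 + 3) + M)/7 = √(6 + M)/7)
G(N) = 10*√39/13 (G(N) = √(1/13 + 23) = √(300/13) = 10*√39/13)
G(-117) + C(178, 48 + 229) = 10*√39/13 + √(6 + 178)/7 = 10*√39/13 + √184/7 = 10*√39/13 + (2*√46)/7 = 10*√39/13 + 2*√46/7 = 2*√46/7 + 10*√39/13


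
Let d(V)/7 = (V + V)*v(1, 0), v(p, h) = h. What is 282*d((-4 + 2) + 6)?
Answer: 0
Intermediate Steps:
d(V) = 0 (d(V) = 7*((V + V)*0) = 7*((2*V)*0) = 7*0 = 0)
282*d((-4 + 2) + 6) = 282*0 = 0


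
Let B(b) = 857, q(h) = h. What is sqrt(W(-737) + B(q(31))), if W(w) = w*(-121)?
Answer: sqrt(90034) ≈ 300.06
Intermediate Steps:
W(w) = -121*w
sqrt(W(-737) + B(q(31))) = sqrt(-121*(-737) + 857) = sqrt(89177 + 857) = sqrt(90034)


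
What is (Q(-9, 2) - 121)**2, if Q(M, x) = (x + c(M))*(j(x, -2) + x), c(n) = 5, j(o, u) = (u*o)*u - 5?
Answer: 7396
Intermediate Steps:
j(o, u) = -5 + o*u**2 (j(o, u) = (o*u)*u - 5 = o*u**2 - 5 = -5 + o*u**2)
Q(M, x) = (-5 + 5*x)*(5 + x) (Q(M, x) = (x + 5)*((-5 + x*(-2)**2) + x) = (5 + x)*((-5 + x*4) + x) = (5 + x)*((-5 + 4*x) + x) = (5 + x)*(-5 + 5*x) = (-5 + 5*x)*(5 + x))
(Q(-9, 2) - 121)**2 = ((-25 + 5*2**2 + 20*2) - 121)**2 = ((-25 + 5*4 + 40) - 121)**2 = ((-25 + 20 + 40) - 121)**2 = (35 - 121)**2 = (-86)**2 = 7396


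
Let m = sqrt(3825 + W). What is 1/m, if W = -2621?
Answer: sqrt(301)/602 ≈ 0.028820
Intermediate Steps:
m = 2*sqrt(301) (m = sqrt(3825 - 2621) = sqrt(1204) = 2*sqrt(301) ≈ 34.699)
1/m = 1/(2*sqrt(301)) = sqrt(301)/602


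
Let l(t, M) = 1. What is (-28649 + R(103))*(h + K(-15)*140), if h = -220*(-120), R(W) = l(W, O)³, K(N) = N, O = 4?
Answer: -696146400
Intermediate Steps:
R(W) = 1 (R(W) = 1³ = 1)
h = 26400
(-28649 + R(103))*(h + K(-15)*140) = (-28649 + 1)*(26400 - 15*140) = -28648*(26400 - 2100) = -28648*24300 = -696146400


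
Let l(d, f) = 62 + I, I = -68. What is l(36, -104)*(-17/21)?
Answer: 34/7 ≈ 4.8571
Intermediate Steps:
l(d, f) = -6 (l(d, f) = 62 - 68 = -6)
l(36, -104)*(-17/21) = -(-102)/21 = -6*(-17/21) = 34/7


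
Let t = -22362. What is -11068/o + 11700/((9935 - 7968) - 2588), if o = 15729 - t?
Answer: -5586888/292031 ≈ -19.131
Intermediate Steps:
o = 38091 (o = 15729 - 1*(-22362) = 15729 + 22362 = 38091)
-11068/o + 11700/((9935 - 7968) - 2588) = -11068/38091 + 11700/((9935 - 7968) - 2588) = -11068*1/38091 + 11700/(1967 - 2588) = -11068/38091 + 11700/(-621) = -11068/38091 + 11700*(-1/621) = -11068/38091 - 1300/69 = -5586888/292031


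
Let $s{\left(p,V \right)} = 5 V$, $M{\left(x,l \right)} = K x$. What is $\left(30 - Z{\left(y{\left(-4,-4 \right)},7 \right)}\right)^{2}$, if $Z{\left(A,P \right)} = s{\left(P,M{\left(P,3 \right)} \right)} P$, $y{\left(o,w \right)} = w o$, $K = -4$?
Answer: $1020100$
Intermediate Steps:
$M{\left(x,l \right)} = - 4 x$
$y{\left(o,w \right)} = o w$
$Z{\left(A,P \right)} = - 20 P^{2}$ ($Z{\left(A,P \right)} = 5 \left(- 4 P\right) P = - 20 P P = - 20 P^{2}$)
$\left(30 - Z{\left(y{\left(-4,-4 \right)},7 \right)}\right)^{2} = \left(30 - - 20 \cdot 7^{2}\right)^{2} = \left(30 - \left(-20\right) 49\right)^{2} = \left(30 - -980\right)^{2} = \left(30 + 980\right)^{2} = 1010^{2} = 1020100$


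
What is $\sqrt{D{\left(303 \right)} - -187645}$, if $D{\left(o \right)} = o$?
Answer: $2 \sqrt{46987} \approx 433.53$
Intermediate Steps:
$\sqrt{D{\left(303 \right)} - -187645} = \sqrt{303 - -187645} = \sqrt{303 + 187645} = \sqrt{187948} = 2 \sqrt{46987}$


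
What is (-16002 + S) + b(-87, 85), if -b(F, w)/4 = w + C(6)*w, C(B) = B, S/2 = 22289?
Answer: 26196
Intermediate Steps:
S = 44578 (S = 2*22289 = 44578)
b(F, w) = -28*w (b(F, w) = -4*(w + 6*w) = -28*w)
(-16002 + S) + b(-87, 85) = (-16002 + 44578) - 28*85 = 28576 - 2380 = 26196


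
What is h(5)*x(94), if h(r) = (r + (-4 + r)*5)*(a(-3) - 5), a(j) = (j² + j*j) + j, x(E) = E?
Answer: 9400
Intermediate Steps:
a(j) = j + 2*j² (a(j) = (j² + j²) + j = 2*j² + j = j + 2*j²)
h(r) = -200 + 60*r (h(r) = (r + (-4 + r)*5)*(-3*(1 + 2*(-3)) - 5) = (r + (-20 + 5*r))*(-3*(1 - 6) - 5) = (-20 + 6*r)*(-3*(-5) - 5) = (-20 + 6*r)*(15 - 5) = (-20 + 6*r)*10 = -200 + 60*r)
h(5)*x(94) = (-200 + 60*5)*94 = (-200 + 300)*94 = 100*94 = 9400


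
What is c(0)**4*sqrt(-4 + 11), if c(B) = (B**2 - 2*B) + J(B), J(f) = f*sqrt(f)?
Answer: 0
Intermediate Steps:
J(f) = f**(3/2)
c(B) = B**2 + B**(3/2) - 2*B (c(B) = (B**2 - 2*B) + B**(3/2) = B**2 + B**(3/2) - 2*B)
c(0)**4*sqrt(-4 + 11) = (0**2 + 0**(3/2) - 2*0)**4*sqrt(-4 + 11) = (0 + 0 + 0)**4*sqrt(7) = 0**4*sqrt(7) = 0*sqrt(7) = 0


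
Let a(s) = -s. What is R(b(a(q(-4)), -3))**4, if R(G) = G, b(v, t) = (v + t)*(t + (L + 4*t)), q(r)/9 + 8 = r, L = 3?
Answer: 2520473760000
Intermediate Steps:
q(r) = -72 + 9*r
b(v, t) = (3 + 5*t)*(t + v) (b(v, t) = (v + t)*(t + (3 + 4*t)) = (t + v)*(3 + 5*t) = (3 + 5*t)*(t + v))
R(b(a(q(-4)), -3))**4 = (3*(-3) + 3*(-(-72 + 9*(-4))) + 5*(-3)**2 + 5*(-3)*(-(-72 + 9*(-4))))**4 = (-9 + 3*(-(-72 - 36)) + 5*9 + 5*(-3)*(-(-72 - 36)))**4 = (-9 + 3*(-1*(-108)) + 45 + 5*(-3)*(-1*(-108)))**4 = (-9 + 3*108 + 45 + 5*(-3)*108)**4 = (-9 + 324 + 45 - 1620)**4 = (-1260)**4 = 2520473760000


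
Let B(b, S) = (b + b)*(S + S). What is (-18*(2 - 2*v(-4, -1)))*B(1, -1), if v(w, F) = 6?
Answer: -720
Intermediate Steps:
B(b, S) = 4*S*b (B(b, S) = (2*b)*(2*S) = 4*S*b)
(-18*(2 - 2*v(-4, -1)))*B(1, -1) = (-18*(2 - 2*6))*(4*(-1)*1) = -18*(2 - 12)*(-4) = -18*(-10)*(-4) = 180*(-4) = -720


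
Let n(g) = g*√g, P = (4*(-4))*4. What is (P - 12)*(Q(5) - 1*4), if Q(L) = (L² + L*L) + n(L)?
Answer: -3496 - 380*√5 ≈ -4345.7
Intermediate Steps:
P = -64 (P = -16*4 = -64)
n(g) = g^(3/2)
Q(L) = L^(3/2) + 2*L² (Q(L) = (L² + L*L) + L^(3/2) = (L² + L²) + L^(3/2) = 2*L² + L^(3/2) = L^(3/2) + 2*L²)
(P - 12)*(Q(5) - 1*4) = (-64 - 12)*((5^(3/2) + 2*5²) - 1*4) = -76*((5*√5 + 2*25) - 4) = -76*((5*√5 + 50) - 4) = -76*((50 + 5*√5) - 4) = -76*(46 + 5*√5) = -3496 - 380*√5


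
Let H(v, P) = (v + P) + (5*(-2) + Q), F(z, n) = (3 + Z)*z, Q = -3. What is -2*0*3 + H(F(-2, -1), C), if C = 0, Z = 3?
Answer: -25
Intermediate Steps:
F(z, n) = 6*z (F(z, n) = (3 + 3)*z = 6*z)
H(v, P) = -13 + P + v (H(v, P) = (v + P) + (5*(-2) - 3) = (P + v) + (-10 - 3) = (P + v) - 13 = -13 + P + v)
-2*0*3 + H(F(-2, -1), C) = -2*0*3 + (-13 + 0 + 6*(-2)) = 0*3 + (-13 + 0 - 12) = 0 - 25 = -25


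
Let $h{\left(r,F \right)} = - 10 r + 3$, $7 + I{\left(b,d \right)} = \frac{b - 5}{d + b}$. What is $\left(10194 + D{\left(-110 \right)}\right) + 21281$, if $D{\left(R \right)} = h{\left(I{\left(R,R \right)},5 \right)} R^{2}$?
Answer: $851525$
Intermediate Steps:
$I{\left(b,d \right)} = -7 + \frac{-5 + b}{b + d}$ ($I{\left(b,d \right)} = -7 + \frac{b - 5}{d + b} = -7 + \frac{-5 + b}{b + d}$)
$h{\left(r,F \right)} = 3 - 10 r$
$D{\left(R \right)} = R^{2} \left(3 - \frac{5 \left(-5 - 13 R\right)}{R}\right)$ ($D{\left(R \right)} = \left(3 - 10 \frac{-5 - 7 R - 6 R}{R + R}\right) R^{2} = \left(3 - 10 \frac{-5 - 13 R}{2 R}\right) R^{2} = \left(3 - \frac{5 \left(-5 - 13 R\right)}{R}\right) R^{2} = R^{2} \left(3 - \frac{5 \left(-5 - 13 R\right)}{R}\right)$)
$\left(10194 + D{\left(-110 \right)}\right) + 21281 = \left(10194 - 110 \left(25 + 68 \left(-110\right)\right)\right) + 21281 = \left(10194 - 110 \left(25 - 7480\right)\right) + 21281 = \left(10194 - -820050\right) + 21281 = \left(10194 + 820050\right) + 21281 = 830244 + 21281 = 851525$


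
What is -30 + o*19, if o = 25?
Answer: 445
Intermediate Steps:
-30 + o*19 = -30 + 25*19 = -30 + 475 = 445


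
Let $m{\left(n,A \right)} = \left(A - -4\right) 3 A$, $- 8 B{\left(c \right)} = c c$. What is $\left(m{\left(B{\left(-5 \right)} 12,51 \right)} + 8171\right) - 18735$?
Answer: $-2149$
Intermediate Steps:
$B{\left(c \right)} = - \frac{c^{2}}{8}$ ($B{\left(c \right)} = - \frac{c c}{8} = - \frac{c^{2}}{8}$)
$m{\left(n,A \right)} = A \left(12 + 3 A\right)$ ($m{\left(n,A \right)} = \left(A + 4\right) 3 A = \left(4 + A\right) 3 A = \left(12 + 3 A\right) A = A \left(12 + 3 A\right)$)
$\left(m{\left(B{\left(-5 \right)} 12,51 \right)} + 8171\right) - 18735 = \left(3 \cdot 51 \left(4 + 51\right) + 8171\right) - 18735 = \left(3 \cdot 51 \cdot 55 + 8171\right) - 18735 = \left(8415 + 8171\right) - 18735 = 16586 - 18735 = -2149$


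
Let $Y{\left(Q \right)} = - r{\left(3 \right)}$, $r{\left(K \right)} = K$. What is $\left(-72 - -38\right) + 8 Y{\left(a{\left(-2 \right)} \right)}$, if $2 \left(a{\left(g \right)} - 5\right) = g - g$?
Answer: $-58$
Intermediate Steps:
$a{\left(g \right)} = 5$ ($a{\left(g \right)} = 5 + \frac{g - g}{2} = 5 + \frac{1}{2} \cdot 0 = 5 + 0 = 5$)
$Y{\left(Q \right)} = -3$ ($Y{\left(Q \right)} = \left(-1\right) 3 = -3$)
$\left(-72 - -38\right) + 8 Y{\left(a{\left(-2 \right)} \right)} = \left(-72 - -38\right) + 8 \left(-3\right) = \left(-72 + 38\right) - 24 = -34 - 24 = -58$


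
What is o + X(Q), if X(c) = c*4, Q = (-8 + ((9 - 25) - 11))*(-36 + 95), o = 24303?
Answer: 16043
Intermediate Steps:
Q = -2065 (Q = (-8 + (-16 - 11))*59 = (-8 - 27)*59 = -35*59 = -2065)
X(c) = 4*c
o + X(Q) = 24303 + 4*(-2065) = 24303 - 8260 = 16043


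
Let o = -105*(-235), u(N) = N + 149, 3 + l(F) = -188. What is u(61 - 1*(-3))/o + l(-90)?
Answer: -1570904/8225 ≈ -190.99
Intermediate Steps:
l(F) = -191 (l(F) = -3 - 188 = -191)
u(N) = 149 + N
o = 24675
u(61 - 1*(-3))/o + l(-90) = (149 + (61 - 1*(-3)))/24675 - 191 = (149 + (61 + 3))*(1/24675) - 191 = (149 + 64)*(1/24675) - 191 = 213*(1/24675) - 191 = 71/8225 - 191 = -1570904/8225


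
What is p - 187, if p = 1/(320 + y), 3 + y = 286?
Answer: -112760/603 ≈ -187.00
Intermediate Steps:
y = 283 (y = -3 + 286 = 283)
p = 1/603 (p = 1/(320 + 283) = 1/603 ≈ 0.0016584)
p - 187 = 1/603 - 187 = -112760/603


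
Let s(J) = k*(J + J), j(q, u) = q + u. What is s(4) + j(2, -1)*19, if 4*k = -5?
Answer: 9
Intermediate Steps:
k = -5/4 (k = (1/4)*(-5) = -5/4 ≈ -1.2500)
s(J) = -5*J/2 (s(J) = -5*(J + J)/4 = -5*J/2)
s(4) + j(2, -1)*19 = -5/2*4 + (2 - 1)*19 = -10 + 1*19 = -10 + 19 = 9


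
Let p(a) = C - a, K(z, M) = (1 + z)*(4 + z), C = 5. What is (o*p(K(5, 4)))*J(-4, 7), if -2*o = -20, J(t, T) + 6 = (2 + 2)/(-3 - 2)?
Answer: 3332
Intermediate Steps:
J(t, T) = -34/5 (J(t, T) = -6 + (2 + 2)/(-3 - 2) = -6 + 4/(-5) = -6 + 4*(-1/5) = -6 - 4/5 = -34/5)
o = 10 (o = -1/2*(-20) = 10)
p(a) = 5 - a
(o*p(K(5, 4)))*J(-4, 7) = (10*(5 - (4 + 5**2 + 5*5)))*(-34/5) = (10*(5 - (4 + 25 + 25)))*(-34/5) = (10*(5 - 1*54))*(-34/5) = (10*(5 - 54))*(-34/5) = (10*(-49))*(-34/5) = -490*(-34/5) = 3332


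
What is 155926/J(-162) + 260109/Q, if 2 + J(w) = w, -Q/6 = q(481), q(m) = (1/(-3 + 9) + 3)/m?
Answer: -10260700475/1558 ≈ -6.5858e+6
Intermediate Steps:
q(m) = 19/(6*m) (q(m) = (1/6 + 3)/m = (19/6)/m = 19/(6*m))
Q = -19/481 ≈ -0.039501
J(w) = -2 + w
155926/J(-162) + 260109/Q = 155926/(-2 - 162) + 260109/(-19/481) = 155926/(-164) + 260109*(-481/19) = 155926*(-1/164) - 125112429/19 = -77963/82 - 125112429/19 = -10260700475/1558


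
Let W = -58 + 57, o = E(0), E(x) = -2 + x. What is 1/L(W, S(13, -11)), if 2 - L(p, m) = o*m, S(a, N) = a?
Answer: 1/28 ≈ 0.035714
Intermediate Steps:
o = -2 (o = -2 + 0 = -2)
W = -1
L(p, m) = 2 + 2*m (L(p, m) = 2 - (-2)*m = 2 + 2*m)
1/L(W, S(13, -11)) = 1/(2 + 2*13) = 1/(2 + 26) = 1/28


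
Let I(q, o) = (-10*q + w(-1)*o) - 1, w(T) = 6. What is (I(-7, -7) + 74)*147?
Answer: 14847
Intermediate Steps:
I(q, o) = -1 - 10*q + 6*o (I(q, o) = (-10*q + 6*o) - 1 = -1 - 10*q + 6*o)
(I(-7, -7) + 74)*147 = ((-1 - 10*(-7) + 6*(-7)) + 74)*147 = ((-1 + 70 - 42) + 74)*147 = (27 + 74)*147 = 101*147 = 14847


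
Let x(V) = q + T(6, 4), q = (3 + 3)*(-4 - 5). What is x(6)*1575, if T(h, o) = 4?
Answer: -78750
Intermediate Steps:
q = -54 (q = 6*(-9) = -54)
x(V) = -50 (x(V) = -54 + 4 = -50)
x(6)*1575 = -50*1575 = -78750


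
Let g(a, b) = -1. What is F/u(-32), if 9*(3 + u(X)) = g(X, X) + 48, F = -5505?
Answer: -9909/4 ≈ -2477.3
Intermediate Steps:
u(X) = 20/9 (u(X) = -3 + (-1 + 48)/9 = -3 + (⅑)*47 = -3 + 47/9 = 20/9)
F/u(-32) = -5505/20/9 = -5505*9/20 = -9909/4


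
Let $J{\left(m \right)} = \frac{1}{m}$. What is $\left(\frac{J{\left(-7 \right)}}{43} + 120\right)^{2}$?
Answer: $\frac{1304582161}{90601} \approx 14399.0$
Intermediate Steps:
$\left(\frac{J{\left(-7 \right)}}{43} + 120\right)^{2} = \left(\frac{1}{\left(-7\right) 43} + 120\right)^{2} = \left(\left(- \frac{1}{7}\right) \frac{1}{43} + 120\right)^{2} = \left(- \frac{1}{301} + 120\right)^{2} = \left(\frac{36119}{301}\right)^{2} = \frac{1304582161}{90601}$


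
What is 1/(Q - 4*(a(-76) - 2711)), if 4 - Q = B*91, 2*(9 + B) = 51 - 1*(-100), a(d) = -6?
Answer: 2/9641 ≈ 0.00020745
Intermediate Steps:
B = 133/2 (B = -9 + (51 - 1*(-100))/2 = -9 + (51 + 100)/2 = -9 + (1/2)*151 = -9 + 151/2 = 133/2 ≈ 66.500)
Q = -12095/2 (Q = 4 - 133*91/2 = 4 - 1*12103/2 = 4 - 12103/2 = -12095/2 ≈ -6047.5)
1/(Q - 4*(a(-76) - 2711)) = 1/(-12095/2 - 4*(-6 - 2711)) = 1/(-12095/2 - 4*(-2717)) = 1/(-12095/2 + 10868) = 1/(9641/2) = 2/9641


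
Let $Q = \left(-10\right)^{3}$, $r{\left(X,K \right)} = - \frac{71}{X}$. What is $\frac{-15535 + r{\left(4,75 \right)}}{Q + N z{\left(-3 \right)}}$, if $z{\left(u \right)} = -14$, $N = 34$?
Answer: $\frac{20737}{1968} \approx 10.537$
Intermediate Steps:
$Q = -1000$
$\frac{-15535 + r{\left(4,75 \right)}}{Q + N z{\left(-3 \right)}} = \frac{-15535 - \frac{71}{4}}{-1000 + 34 \left(-14\right)} = \frac{-15535 - \frac{71}{4}}{-1000 - 476} = \frac{-15535 - \frac{71}{4}}{-1476} = \left(- \frac{62211}{4}\right) \left(- \frac{1}{1476}\right) = \frac{20737}{1968}$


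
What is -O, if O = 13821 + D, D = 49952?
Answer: -63773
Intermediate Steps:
O = 63773 (O = 13821 + 49952 = 63773)
-O = -1*63773 = -63773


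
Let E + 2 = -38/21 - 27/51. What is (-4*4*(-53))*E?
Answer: -1313552/357 ≈ -3679.4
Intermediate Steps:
E = -1549/357 (E = -2 + (-38/21 - 27/51) = -2 + (-38*1/21 - 27*1/51) = -2 + (-38/21 - 9/17) = -2 - 835/357 = -1549/357 ≈ -4.3389)
(-4*4*(-53))*E = (-4*4*(-53))*(-1549/357) = -16*(-53)*(-1549/357) = 848*(-1549/357) = -1313552/357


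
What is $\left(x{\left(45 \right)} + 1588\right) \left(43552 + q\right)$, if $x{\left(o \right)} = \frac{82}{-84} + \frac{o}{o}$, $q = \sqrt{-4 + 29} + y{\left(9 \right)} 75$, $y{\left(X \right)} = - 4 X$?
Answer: $\frac{908346443}{14} \approx 6.4882 \cdot 10^{7}$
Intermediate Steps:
$q = -2695$ ($q = \sqrt{-4 + 29} + \left(-4\right) 9 \cdot 75 = \sqrt{25} - 2700 = 5 - 2700 = -2695$)
$x{\left(o \right)} = \frac{1}{42}$ ($x{\left(o \right)} = 82 \left(- \frac{1}{84}\right) + 1 = - \frac{41}{42} + 1 = \frac{1}{42}$)
$\left(x{\left(45 \right)} + 1588\right) \left(43552 + q\right) = \left(\frac{1}{42} + 1588\right) \left(43552 - 2695\right) = \frac{66697}{42} \cdot 40857 = \frac{908346443}{14}$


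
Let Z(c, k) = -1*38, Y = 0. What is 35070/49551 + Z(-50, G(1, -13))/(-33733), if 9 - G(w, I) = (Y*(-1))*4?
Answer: 394966416/557167961 ≈ 0.70888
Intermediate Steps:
G(w, I) = 9 (G(w, I) = 9 - 0*(-1)*4 = 9 - 0*4 = 9 - 1*0 = 9 + 0 = 9)
Z(c, k) = -38
35070/49551 + Z(-50, G(1, -13))/(-33733) = 35070/49551 - 38/(-33733) = 35070*(1/49551) - 38*(-1/33733) = 11690/16517 + 38/33733 = 394966416/557167961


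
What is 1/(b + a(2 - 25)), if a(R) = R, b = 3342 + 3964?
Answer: 1/7283 ≈ 0.00013731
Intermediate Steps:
b = 7306
1/(b + a(2 - 25)) = 1/(7306 + (2 - 25)) = 1/(7306 - 23) = 1/7283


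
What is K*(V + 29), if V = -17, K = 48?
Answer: 576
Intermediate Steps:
K*(V + 29) = 48*(-17 + 29) = 48*12 = 576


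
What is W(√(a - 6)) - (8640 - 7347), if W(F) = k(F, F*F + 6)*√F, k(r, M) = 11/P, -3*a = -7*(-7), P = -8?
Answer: -1293 - 11*3^(¾)*67^(¼)*√I/24 ≈ -1295.1 - 2.1136*I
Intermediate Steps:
a = -49/3 (a = -(-7)*(-7)/3 = -⅓*49 = -49/3 ≈ -16.333)
k(r, M) = -11/8 (k(r, M) = 11/(-8) = 11*(-⅛) = -11/8)
W(F) = -11*√F/8
W(√(a - 6)) - (8640 - 7347) = -11*(-49/3 - 6)^(¼)/8 - (8640 - 7347) = -11*(-67)^(¼)*3^(¾)/3/8 - 1*1293 = -11*3^(¾)*67^(¼)*√I/3/8 - 1293 = -11*3^(¾)*67^(¼)*√I/24 - 1293 = -1293 - 11*3^(¾)*67^(¼)*√I/24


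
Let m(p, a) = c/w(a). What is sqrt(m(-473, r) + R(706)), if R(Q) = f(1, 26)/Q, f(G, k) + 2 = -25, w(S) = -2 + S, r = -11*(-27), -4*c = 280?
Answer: I*sqrt(478062958)/41654 ≈ 0.52491*I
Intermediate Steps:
c = -70 (c = -1/4*280 = -70)
r = 297
f(G, k) = -27 (f(G, k) = -2 - 25 = -27)
m(p, a) = -70/(-2 + a)
R(Q) = -27/Q
sqrt(m(-473, r) + R(706)) = sqrt(-70/(-2 + 297) - 27/706) = sqrt(-70/295 - 27*1/706) = sqrt(-70*1/295 - 27/706) = sqrt(-14/59 - 27/706) = sqrt(-11477/41654) = I*sqrt(478062958)/41654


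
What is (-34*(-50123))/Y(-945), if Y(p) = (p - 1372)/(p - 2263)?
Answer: 5467015856/2317 ≈ 2.3595e+6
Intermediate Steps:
Y(p) = (-1372 + p)/(-2263 + p)
(-34*(-50123))/Y(-945) = (-34*(-50123))/(((-1372 - 945)/(-2263 - 945))) = 1704182/((-2317/(-3208))) = 1704182/((-1/3208*(-2317))) = 1704182/(2317/3208) = 1704182*(3208/2317) = 5467015856/2317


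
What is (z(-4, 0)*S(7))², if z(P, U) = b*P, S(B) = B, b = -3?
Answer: 7056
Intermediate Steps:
z(P, U) = -3*P
(z(-4, 0)*S(7))² = (-3*(-4)*7)² = (12*7)² = 84² = 7056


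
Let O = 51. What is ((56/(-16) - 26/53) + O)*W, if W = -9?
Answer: -44847/106 ≈ -423.08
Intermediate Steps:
((56/(-16) - 26/53) + O)*W = ((56/(-16) - 26/53) + 51)*(-9) = ((56*(-1/16) - 26*1/53) + 51)*(-9) = ((-7/2 - 26/53) + 51)*(-9) = (-423/106 + 51)*(-9) = (4983/106)*(-9) = -44847/106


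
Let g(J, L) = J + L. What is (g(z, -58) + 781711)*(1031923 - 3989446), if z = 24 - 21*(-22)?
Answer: -2313194081697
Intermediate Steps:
z = 486 (z = 24 + 462 = 486)
(g(z, -58) + 781711)*(1031923 - 3989446) = ((486 - 58) + 781711)*(1031923 - 3989446) = (428 + 781711)*(-2957523) = 782139*(-2957523) = -2313194081697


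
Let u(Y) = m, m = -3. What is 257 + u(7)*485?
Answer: -1198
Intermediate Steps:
u(Y) = -3
257 + u(7)*485 = 257 - 3*485 = 257 - 1455 = -1198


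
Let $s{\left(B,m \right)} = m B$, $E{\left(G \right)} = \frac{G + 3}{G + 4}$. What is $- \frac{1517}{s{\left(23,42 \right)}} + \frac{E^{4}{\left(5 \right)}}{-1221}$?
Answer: $- \frac{4052204971}{2579535882} \approx -1.5709$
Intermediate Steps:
$E{\left(G \right)} = \frac{3 + G}{4 + G}$
$s{\left(B,m \right)} = B m$
$- \frac{1517}{s{\left(23,42 \right)}} + \frac{E^{4}{\left(5 \right)}}{-1221} = - \frac{1517}{23 \cdot 42} + \frac{\left(\frac{3 + 5}{4 + 5}\right)^{4}}{-1221} = - \frac{1517}{966} + \left(\frac{1}{9} \cdot 8\right)^{4} \left(- \frac{1}{1221}\right) = \left(-1517\right) \frac{1}{966} + \left(\frac{1}{9} \cdot 8\right)^{4} \left(- \frac{1}{1221}\right) = - \frac{1517}{966} + \left(\frac{8}{9}\right)^{4} \left(- \frac{1}{1221}\right) = - \frac{1517}{966} + \frac{4096}{6561} \left(- \frac{1}{1221}\right) = - \frac{1517}{966} - \frac{4096}{8010981} = - \frac{4052204971}{2579535882}$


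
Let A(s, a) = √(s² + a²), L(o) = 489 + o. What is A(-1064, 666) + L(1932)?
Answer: 2421 + 2*√393913 ≈ 3676.3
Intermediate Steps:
A(s, a) = √(a² + s²)
A(-1064, 666) + L(1932) = √(666² + (-1064)²) + (489 + 1932) = √(443556 + 1132096) + 2421 = √1575652 + 2421 = 2*√393913 + 2421 = 2421 + 2*√393913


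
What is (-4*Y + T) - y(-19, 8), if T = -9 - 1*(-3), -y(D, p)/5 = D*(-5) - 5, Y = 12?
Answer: 396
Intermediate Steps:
y(D, p) = 25 + 25*D (y(D, p) = -5*(D*(-5) - 5) = -5*(-5*D - 5) = -5*(-5 - 5*D) = 25 + 25*D)
T = -6 (T = -9 + 3 = -6)
(-4*Y + T) - y(-19, 8) = (-4*12 - 6) - (25 + 25*(-19)) = (-48 - 6) - (25 - 475) = -54 - 1*(-450) = -54 + 450 = 396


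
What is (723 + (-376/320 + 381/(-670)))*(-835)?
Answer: -322805489/536 ≈ -6.0225e+5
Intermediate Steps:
(723 + (-376/320 + 381/(-670)))*(-835) = (723 + (-376*1/320 + 381*(-1/670)))*(-835) = (723 + (-47/40 - 381/670))*(-835) = (723 - 4673/2680)*(-835) = (1932967/2680)*(-835) = -322805489/536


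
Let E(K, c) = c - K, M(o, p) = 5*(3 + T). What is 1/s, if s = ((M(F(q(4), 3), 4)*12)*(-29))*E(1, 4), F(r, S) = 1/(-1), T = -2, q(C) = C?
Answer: -1/5220 ≈ -0.00019157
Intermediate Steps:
F(r, S) = -1 (F(r, S) = 1*(-1) = -1)
M(o, p) = 5 (M(o, p) = 5*(3 - 2) = 5*1 = 5)
s = -5220 (s = ((5*12)*(-29))*(4 - 1*1) = (60*(-29))*(4 - 1) = -1740*3 = -5220)
1/s = 1/(-5220) = -1/5220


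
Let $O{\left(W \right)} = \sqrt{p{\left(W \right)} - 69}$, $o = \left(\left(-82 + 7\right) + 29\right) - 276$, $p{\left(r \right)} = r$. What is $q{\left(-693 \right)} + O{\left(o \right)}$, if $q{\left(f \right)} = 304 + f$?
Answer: $-389 + i \sqrt{391} \approx -389.0 + 19.774 i$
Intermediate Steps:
$o = -322$ ($o = \left(-75 + 29\right) - 276 = -46 - 276 = -322$)
$O{\left(W \right)} = \sqrt{-69 + W}$ ($O{\left(W \right)} = \sqrt{W - 69} = \sqrt{-69 + W}$)
$q{\left(-693 \right)} + O{\left(o \right)} = \left(304 - 693\right) + \sqrt{-69 - 322} = -389 + \sqrt{-391} = -389 + i \sqrt{391}$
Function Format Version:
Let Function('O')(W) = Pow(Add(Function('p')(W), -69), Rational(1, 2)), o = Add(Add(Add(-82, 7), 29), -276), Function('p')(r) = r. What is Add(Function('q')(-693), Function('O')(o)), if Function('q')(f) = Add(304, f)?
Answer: Add(-389, Mul(I, Pow(391, Rational(1, 2)))) ≈ Add(-389.00, Mul(19.774, I))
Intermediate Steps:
o = -322 (o = Add(Add(-75, 29), -276) = Add(-46, -276) = -322)
Function('O')(W) = Pow(Add(-69, W), Rational(1, 2)) (Function('O')(W) = Pow(Add(W, -69), Rational(1, 2)) = Pow(Add(-69, W), Rational(1, 2)))
Add(Function('q')(-693), Function('O')(o)) = Add(Add(304, -693), Pow(Add(-69, -322), Rational(1, 2))) = Add(-389, Pow(-391, Rational(1, 2))) = Add(-389, Mul(I, Pow(391, Rational(1, 2))))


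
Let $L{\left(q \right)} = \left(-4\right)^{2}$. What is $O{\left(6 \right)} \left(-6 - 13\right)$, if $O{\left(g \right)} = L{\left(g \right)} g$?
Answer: $-1824$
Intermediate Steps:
$L{\left(q \right)} = 16$
$O{\left(g \right)} = 16 g$
$O{\left(6 \right)} \left(-6 - 13\right) = 16 \cdot 6 \left(-6 - 13\right) = 96 \left(-19\right) = -1824$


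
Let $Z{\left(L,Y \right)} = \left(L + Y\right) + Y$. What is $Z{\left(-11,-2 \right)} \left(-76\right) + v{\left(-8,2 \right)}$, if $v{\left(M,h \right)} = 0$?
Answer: $1140$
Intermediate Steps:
$Z{\left(L,Y \right)} = L + 2 Y$
$Z{\left(-11,-2 \right)} \left(-76\right) + v{\left(-8,2 \right)} = \left(-11 + 2 \left(-2\right)\right) \left(-76\right) + 0 = \left(-11 - 4\right) \left(-76\right) + 0 = \left(-15\right) \left(-76\right) + 0 = 1140 + 0 = 1140$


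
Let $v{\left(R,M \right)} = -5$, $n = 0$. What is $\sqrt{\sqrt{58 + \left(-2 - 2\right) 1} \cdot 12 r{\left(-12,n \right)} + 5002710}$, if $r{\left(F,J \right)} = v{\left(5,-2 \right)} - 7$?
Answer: $\sqrt{5002710 - 432 \sqrt{6}} \approx 2236.4$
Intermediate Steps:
$r{\left(F,J \right)} = -12$ ($r{\left(F,J \right)} = -5 - 7 = -12$)
$\sqrt{\sqrt{58 + \left(-2 - 2\right) 1} \cdot 12 r{\left(-12,n \right)} + 5002710} = \sqrt{\sqrt{58 + \left(-2 - 2\right) 1} \cdot 12 \left(-12\right) + 5002710} = \sqrt{\sqrt{58 - 4} \cdot 12 \left(-12\right) + 5002710} = \sqrt{\sqrt{54} \cdot 12 \left(-12\right) + 5002710} = \sqrt{3 \sqrt{6} \cdot 12 \left(-12\right) + 5002710} = \sqrt{36 \sqrt{6} \left(-12\right) + 5002710} = \sqrt{- 432 \sqrt{6} + 5002710} = \sqrt{5002710 - 432 \sqrt{6}}$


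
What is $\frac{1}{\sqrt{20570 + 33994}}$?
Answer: $\frac{\sqrt{13641}}{27282} \approx 0.004281$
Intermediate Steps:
$\frac{1}{\sqrt{20570 + 33994}} = \frac{1}{\sqrt{54564}} = \frac{1}{2 \sqrt{13641}} = \frac{\sqrt{13641}}{27282}$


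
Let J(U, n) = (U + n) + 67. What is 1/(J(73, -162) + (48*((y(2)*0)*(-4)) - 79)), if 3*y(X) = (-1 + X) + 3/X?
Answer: -1/101 ≈ -0.0099010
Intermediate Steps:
J(U, n) = 67 + U + n
y(X) = -1/3 + 1/X + X/3 (y(X) = ((-1 + X) + 3/X)/3 = (-1 + X + 3/X)/3 = -1/3 + 1/X + X/3)
1/(J(73, -162) + (48*((y(2)*0)*(-4)) - 79)) = 1/((67 + 73 - 162) + (48*((((1/3)*(3 + 2*(-1 + 2))/2)*0)*(-4)) - 79)) = 1/(-22 + (48*((((1/3)*(1/2)*(3 + 2*1))*0)*(-4)) - 79)) = 1/(-22 + (48*((((1/3)*(1/2)*(3 + 2))*0)*(-4)) - 79)) = 1/(-22 + (48*((((1/3)*(1/2)*5)*0)*(-4)) - 79)) = 1/(-22 + (48*(((5/6)*0)*(-4)) - 79)) = 1/(-22 + (48*(0*(-4)) - 79)) = 1/(-22 + (48*0 - 79)) = 1/(-22 + (0 - 79)) = 1/(-22 - 79) = 1/(-101) = -1/101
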